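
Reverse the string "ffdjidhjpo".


Input: ffdjidhjpo
Reading characters right to left:
  Position 9: 'o'
  Position 8: 'p'
  Position 7: 'j'
  Position 6: 'h'
  Position 5: 'd'
  Position 4: 'i'
  Position 3: 'j'
  Position 2: 'd'
  Position 1: 'f'
  Position 0: 'f'
Reversed: opjhdijdff

opjhdijdff


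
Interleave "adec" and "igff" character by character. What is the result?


Interleaving "adec" and "igff":
  Position 0: 'a' from first, 'i' from second => "ai"
  Position 1: 'd' from first, 'g' from second => "dg"
  Position 2: 'e' from first, 'f' from second => "ef"
  Position 3: 'c' from first, 'f' from second => "cf"
Result: aidgefcf

aidgefcf


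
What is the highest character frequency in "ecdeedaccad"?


Input: ecdeedaccad
Character counts:
  'a': 2
  'c': 3
  'd': 3
  'e': 3
Maximum frequency: 3

3


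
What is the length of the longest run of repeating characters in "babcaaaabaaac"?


Input: "babcaaaabaaac"
Scanning for longest run:
  Position 1 ('a'): new char, reset run to 1
  Position 2 ('b'): new char, reset run to 1
  Position 3 ('c'): new char, reset run to 1
  Position 4 ('a'): new char, reset run to 1
  Position 5 ('a'): continues run of 'a', length=2
  Position 6 ('a'): continues run of 'a', length=3
  Position 7 ('a'): continues run of 'a', length=4
  Position 8 ('b'): new char, reset run to 1
  Position 9 ('a'): new char, reset run to 1
  Position 10 ('a'): continues run of 'a', length=2
  Position 11 ('a'): continues run of 'a', length=3
  Position 12 ('c'): new char, reset run to 1
Longest run: 'a' with length 4

4


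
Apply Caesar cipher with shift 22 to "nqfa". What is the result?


Caesar cipher: shift "nqfa" by 22
  'n' (pos 13) + 22 = pos 9 = 'j'
  'q' (pos 16) + 22 = pos 12 = 'm'
  'f' (pos 5) + 22 = pos 1 = 'b'
  'a' (pos 0) + 22 = pos 22 = 'w'
Result: jmbw

jmbw


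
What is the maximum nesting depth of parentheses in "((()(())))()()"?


Input: "((()(())))()()"
Tracking depth:
  Position 0 '(': depth becomes 1
  Position 1 '(': depth becomes 2
  Position 2 '(': depth becomes 3
  Position 3 ')': depth becomes 2
  Position 4 '(': depth becomes 3
  Position 5 '(': depth becomes 4
  Position 6 ')': depth becomes 3
  Position 7 ')': depth becomes 2
  Position 8 ')': depth becomes 1
  Position 9 ')': depth becomes 0
  Position 10 '(': depth becomes 1
  Position 11 ')': depth becomes 0
  Position 12 '(': depth becomes 1
  Position 13 ')': depth becomes 0
Maximum depth reached: 4

4


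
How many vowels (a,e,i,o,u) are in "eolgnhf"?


Input: eolgnhf
Checking each character:
  'e' at position 0: vowel (running total: 1)
  'o' at position 1: vowel (running total: 2)
  'l' at position 2: consonant
  'g' at position 3: consonant
  'n' at position 4: consonant
  'h' at position 5: consonant
  'f' at position 6: consonant
Total vowels: 2

2


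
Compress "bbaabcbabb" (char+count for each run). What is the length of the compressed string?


Input: bbaabcbabb
Runs:
  'b' x 2 => "b2"
  'a' x 2 => "a2"
  'b' x 1 => "b1"
  'c' x 1 => "c1"
  'b' x 1 => "b1"
  'a' x 1 => "a1"
  'b' x 2 => "b2"
Compressed: "b2a2b1c1b1a1b2"
Compressed length: 14

14


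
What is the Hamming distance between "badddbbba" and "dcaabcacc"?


Comparing "badddbbba" and "dcaabcacc" position by position:
  Position 0: 'b' vs 'd' => differ
  Position 1: 'a' vs 'c' => differ
  Position 2: 'd' vs 'a' => differ
  Position 3: 'd' vs 'a' => differ
  Position 4: 'd' vs 'b' => differ
  Position 5: 'b' vs 'c' => differ
  Position 6: 'b' vs 'a' => differ
  Position 7: 'b' vs 'c' => differ
  Position 8: 'a' vs 'c' => differ
Total differences (Hamming distance): 9

9


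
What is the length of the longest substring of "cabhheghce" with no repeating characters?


Input: "cabhheghce"
Sliding window (track last position of each char):
  Position 0 ('c'): window [0,0] length 1 -- new best
  Position 1 ('a'): window [0,1] length 2 -- new best
  Position 2 ('b'): window [0,2] length 3 -- new best
  Position 3 ('h'): window [0,3] length 4 -- new best
  Position 4 ('h'): repeat (last at 3), move window start to 4
  Position 4 ('h'): window [4,4] length 1
  Position 5 ('e'): window [4,5] length 2
  Position 6 ('g'): window [4,6] length 3
  Position 7 ('h'): repeat (last at 4), move window start to 5
  Position 7 ('h'): window [5,7] length 3
  Position 8 ('c'): window [5,8] length 4
  Position 9 ('e'): repeat (last at 5), move window start to 6
  Position 9 ('e'): window [6,9] length 4
Longest substring with no repeats: "cabh" with length 4

4


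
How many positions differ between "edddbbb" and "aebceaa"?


Comparing "edddbbb" and "aebceaa" position by position:
  Position 0: 'e' vs 'a' => DIFFER
  Position 1: 'd' vs 'e' => DIFFER
  Position 2: 'd' vs 'b' => DIFFER
  Position 3: 'd' vs 'c' => DIFFER
  Position 4: 'b' vs 'e' => DIFFER
  Position 5: 'b' vs 'a' => DIFFER
  Position 6: 'b' vs 'a' => DIFFER
Positions that differ: 7

7


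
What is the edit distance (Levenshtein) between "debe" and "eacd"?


Computing edit distance: "debe" -> "eacd"
DP table:
           e    a    c    d
      0    1    2    3    4
  d   1    1    2    3    3
  e   2    1    2    3    4
  b   3    2    2    3    4
  e   4    3    3    3    4
Edit distance = dp[4][4] = 4

4


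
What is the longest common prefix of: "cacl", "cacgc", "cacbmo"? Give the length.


Words: cacl, cacgc, cacbmo
  Position 0: all 'c' => match
  Position 1: all 'a' => match
  Position 2: all 'c' => match
  Position 3: ('l', 'g', 'b') => mismatch, stop
LCP = "cac" (length 3)

3


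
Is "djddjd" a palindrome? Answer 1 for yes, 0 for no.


Input: djddjd
Reversed: djddjd
  Compare pos 0 ('d') with pos 5 ('d'): match
  Compare pos 1 ('j') with pos 4 ('j'): match
  Compare pos 2 ('d') with pos 3 ('d'): match
Result: palindrome

1


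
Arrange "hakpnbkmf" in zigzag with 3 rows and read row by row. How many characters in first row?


Zigzag "hakpnbkmf" into 3 rows:
Placing characters:
  'h' => row 0
  'a' => row 1
  'k' => row 2
  'p' => row 1
  'n' => row 0
  'b' => row 1
  'k' => row 2
  'm' => row 1
  'f' => row 0
Rows:
  Row 0: "hnf"
  Row 1: "apbm"
  Row 2: "kk"
First row length: 3

3


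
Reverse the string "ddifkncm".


Input: ddifkncm
Reading characters right to left:
  Position 7: 'm'
  Position 6: 'c'
  Position 5: 'n'
  Position 4: 'k'
  Position 3: 'f'
  Position 2: 'i'
  Position 1: 'd'
  Position 0: 'd'
Reversed: mcnkfidd

mcnkfidd


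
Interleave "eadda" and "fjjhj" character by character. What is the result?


Interleaving "eadda" and "fjjhj":
  Position 0: 'e' from first, 'f' from second => "ef"
  Position 1: 'a' from first, 'j' from second => "aj"
  Position 2: 'd' from first, 'j' from second => "dj"
  Position 3: 'd' from first, 'h' from second => "dh"
  Position 4: 'a' from first, 'j' from second => "aj"
Result: efajdjdhaj

efajdjdhaj


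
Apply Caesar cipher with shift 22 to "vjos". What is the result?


Caesar cipher: shift "vjos" by 22
  'v' (pos 21) + 22 = pos 17 = 'r'
  'j' (pos 9) + 22 = pos 5 = 'f'
  'o' (pos 14) + 22 = pos 10 = 'k'
  's' (pos 18) + 22 = pos 14 = 'o'
Result: rfko

rfko


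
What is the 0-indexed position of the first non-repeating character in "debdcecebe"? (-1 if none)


Input: debdcecebe
Character frequencies:
  'b': 2
  'c': 2
  'd': 2
  'e': 4
Scanning left to right for freq == 1:
  Position 0 ('d'): freq=2, skip
  Position 1 ('e'): freq=4, skip
  Position 2 ('b'): freq=2, skip
  Position 3 ('d'): freq=2, skip
  Position 4 ('c'): freq=2, skip
  Position 5 ('e'): freq=4, skip
  Position 6 ('c'): freq=2, skip
  Position 7 ('e'): freq=4, skip
  Position 8 ('b'): freq=2, skip
  Position 9 ('e'): freq=4, skip
  No unique character found => answer = -1

-1


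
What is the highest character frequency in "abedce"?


Input: abedce
Character counts:
  'a': 1
  'b': 1
  'c': 1
  'd': 1
  'e': 2
Maximum frequency: 2

2


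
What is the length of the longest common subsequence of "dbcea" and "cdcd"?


LCS of "dbcea" and "cdcd"
DP table:
           c    d    c    d
      0    0    0    0    0
  d   0    0    1    1    1
  b   0    0    1    1    1
  c   0    1    1    2    2
  e   0    1    1    2    2
  a   0    1    1    2    2
LCS length = dp[5][4] = 2

2


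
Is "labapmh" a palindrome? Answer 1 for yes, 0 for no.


Input: labapmh
Reversed: hmpabal
  Compare pos 0 ('l') with pos 6 ('h'): MISMATCH
  Compare pos 1 ('a') with pos 5 ('m'): MISMATCH
  Compare pos 2 ('b') with pos 4 ('p'): MISMATCH
Result: not a palindrome

0


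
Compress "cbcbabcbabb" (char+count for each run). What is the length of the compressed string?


Input: cbcbabcbabb
Runs:
  'c' x 1 => "c1"
  'b' x 1 => "b1"
  'c' x 1 => "c1"
  'b' x 1 => "b1"
  'a' x 1 => "a1"
  'b' x 1 => "b1"
  'c' x 1 => "c1"
  'b' x 1 => "b1"
  'a' x 1 => "a1"
  'b' x 2 => "b2"
Compressed: "c1b1c1b1a1b1c1b1a1b2"
Compressed length: 20

20


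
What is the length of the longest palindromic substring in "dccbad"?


Input: "dccbad"
Checking substrings for palindromes:
  [1:3] "cc" (len 2) => palindrome
Longest palindromic substring: "cc" with length 2

2


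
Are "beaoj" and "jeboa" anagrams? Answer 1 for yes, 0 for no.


Strings: "beaoj", "jeboa"
Sorted first:  abejo
Sorted second: abejo
Sorted forms match => anagrams

1


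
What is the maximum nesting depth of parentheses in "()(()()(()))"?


Input: "()(()()(()))"
Tracking depth:
  Position 0 '(': depth becomes 1
  Position 1 ')': depth becomes 0
  Position 2 '(': depth becomes 1
  Position 3 '(': depth becomes 2
  Position 4 ')': depth becomes 1
  Position 5 '(': depth becomes 2
  Position 6 ')': depth becomes 1
  Position 7 '(': depth becomes 2
  Position 8 '(': depth becomes 3
  Position 9 ')': depth becomes 2
  Position 10 ')': depth becomes 1
  Position 11 ')': depth becomes 0
Maximum depth reached: 3

3


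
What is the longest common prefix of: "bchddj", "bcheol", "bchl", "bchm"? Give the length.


Words: bchddj, bcheol, bchl, bchm
  Position 0: all 'b' => match
  Position 1: all 'c' => match
  Position 2: all 'h' => match
  Position 3: ('d', 'e', 'l', 'm') => mismatch, stop
LCP = "bch" (length 3)

3


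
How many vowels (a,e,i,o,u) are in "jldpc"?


Input: jldpc
Checking each character:
  'j' at position 0: consonant
  'l' at position 1: consonant
  'd' at position 2: consonant
  'p' at position 3: consonant
  'c' at position 4: consonant
Total vowels: 0

0


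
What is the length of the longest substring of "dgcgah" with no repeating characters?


Input: "dgcgah"
Sliding window (track last position of each char):
  Position 0 ('d'): window [0,0] length 1 -- new best
  Position 1 ('g'): window [0,1] length 2 -- new best
  Position 2 ('c'): window [0,2] length 3 -- new best
  Position 3 ('g'): repeat (last at 1), move window start to 2
  Position 3 ('g'): window [2,3] length 2
  Position 4 ('a'): window [2,4] length 3
  Position 5 ('h'): window [2,5] length 4 -- new best
Longest substring with no repeats: "cgah" with length 4

4


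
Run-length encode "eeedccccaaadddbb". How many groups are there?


Input: eeedccccaaadddbb
Scanning for consecutive runs:
  Group 1: 'e' x 3 (positions 0-2)
  Group 2: 'd' x 1 (positions 3-3)
  Group 3: 'c' x 4 (positions 4-7)
  Group 4: 'a' x 3 (positions 8-10)
  Group 5: 'd' x 3 (positions 11-13)
  Group 6: 'b' x 2 (positions 14-15)
Total groups: 6

6


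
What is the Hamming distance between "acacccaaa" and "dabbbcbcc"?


Comparing "acacccaaa" and "dabbbcbcc" position by position:
  Position 0: 'a' vs 'd' => differ
  Position 1: 'c' vs 'a' => differ
  Position 2: 'a' vs 'b' => differ
  Position 3: 'c' vs 'b' => differ
  Position 4: 'c' vs 'b' => differ
  Position 5: 'c' vs 'c' => same
  Position 6: 'a' vs 'b' => differ
  Position 7: 'a' vs 'c' => differ
  Position 8: 'a' vs 'c' => differ
Total differences (Hamming distance): 8

8


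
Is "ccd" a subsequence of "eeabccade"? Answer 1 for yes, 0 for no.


Check if "ccd" is a subsequence of "eeabccade"
Greedy scan:
  Position 0 ('e'): no match needed
  Position 1 ('e'): no match needed
  Position 2 ('a'): no match needed
  Position 3 ('b'): no match needed
  Position 4 ('c'): matches sub[0] = 'c'
  Position 5 ('c'): matches sub[1] = 'c'
  Position 6 ('a'): no match needed
  Position 7 ('d'): matches sub[2] = 'd'
  Position 8 ('e'): no match needed
All 3 characters matched => is a subsequence

1


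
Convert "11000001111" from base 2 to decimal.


Input: "11000001111" in base 2
Positional expansion:
  Digit '1' (value 1) x 2^10 = 1024
  Digit '1' (value 1) x 2^9 = 512
  Digit '0' (value 0) x 2^8 = 0
  Digit '0' (value 0) x 2^7 = 0
  Digit '0' (value 0) x 2^6 = 0
  Digit '0' (value 0) x 2^5 = 0
  Digit '0' (value 0) x 2^4 = 0
  Digit '1' (value 1) x 2^3 = 8
  Digit '1' (value 1) x 2^2 = 4
  Digit '1' (value 1) x 2^1 = 2
  Digit '1' (value 1) x 2^0 = 1
Sum = 1551

1551


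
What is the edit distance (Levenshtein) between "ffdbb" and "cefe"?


Computing edit distance: "ffdbb" -> "cefe"
DP table:
           c    e    f    e
      0    1    2    3    4
  f   1    1    2    2    3
  f   2    2    2    2    3
  d   3    3    3    3    3
  b   4    4    4    4    4
  b   5    5    5    5    5
Edit distance = dp[5][4] = 5

5


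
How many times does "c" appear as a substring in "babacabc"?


Searching for "c" in "babacabc"
Scanning each position:
  Position 0: "b" => no
  Position 1: "a" => no
  Position 2: "b" => no
  Position 3: "a" => no
  Position 4: "c" => MATCH
  Position 5: "a" => no
  Position 6: "b" => no
  Position 7: "c" => MATCH
Total occurrences: 2

2


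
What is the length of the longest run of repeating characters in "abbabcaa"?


Input: "abbabcaa"
Scanning for longest run:
  Position 1 ('b'): new char, reset run to 1
  Position 2 ('b'): continues run of 'b', length=2
  Position 3 ('a'): new char, reset run to 1
  Position 4 ('b'): new char, reset run to 1
  Position 5 ('c'): new char, reset run to 1
  Position 6 ('a'): new char, reset run to 1
  Position 7 ('a'): continues run of 'a', length=2
Longest run: 'b' with length 2

2


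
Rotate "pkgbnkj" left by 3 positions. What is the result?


Input: "pkgbnkj", rotate left by 3
First 3 characters: "pkg"
Remaining characters: "bnkj"
Concatenate remaining + first: "bnkj" + "pkg" = "bnkjpkg"

bnkjpkg


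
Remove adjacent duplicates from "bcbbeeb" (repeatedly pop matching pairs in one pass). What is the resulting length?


Input: bcbbeeb
Stack-based adjacent duplicate removal:
  Read 'b': push. Stack: b
  Read 'c': push. Stack: bc
  Read 'b': push. Stack: bcb
  Read 'b': matches stack top 'b' => pop. Stack: bc
  Read 'e': push. Stack: bce
  Read 'e': matches stack top 'e' => pop. Stack: bc
  Read 'b': push. Stack: bcb
Final stack: "bcb" (length 3)

3


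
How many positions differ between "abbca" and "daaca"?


Comparing "abbca" and "daaca" position by position:
  Position 0: 'a' vs 'd' => DIFFER
  Position 1: 'b' vs 'a' => DIFFER
  Position 2: 'b' vs 'a' => DIFFER
  Position 3: 'c' vs 'c' => same
  Position 4: 'a' vs 'a' => same
Positions that differ: 3

3


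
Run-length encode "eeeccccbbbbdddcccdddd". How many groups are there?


Input: eeeccccbbbbdddcccdddd
Scanning for consecutive runs:
  Group 1: 'e' x 3 (positions 0-2)
  Group 2: 'c' x 4 (positions 3-6)
  Group 3: 'b' x 4 (positions 7-10)
  Group 4: 'd' x 3 (positions 11-13)
  Group 5: 'c' x 3 (positions 14-16)
  Group 6: 'd' x 4 (positions 17-20)
Total groups: 6

6


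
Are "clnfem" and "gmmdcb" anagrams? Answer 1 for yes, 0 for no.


Strings: "clnfem", "gmmdcb"
Sorted first:  ceflmn
Sorted second: bcdgmm
Differ at position 0: 'c' vs 'b' => not anagrams

0


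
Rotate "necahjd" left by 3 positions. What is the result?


Input: "necahjd", rotate left by 3
First 3 characters: "nec"
Remaining characters: "ahjd"
Concatenate remaining + first: "ahjd" + "nec" = "ahjdnec"

ahjdnec


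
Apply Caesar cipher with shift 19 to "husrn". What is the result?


Caesar cipher: shift "husrn" by 19
  'h' (pos 7) + 19 = pos 0 = 'a'
  'u' (pos 20) + 19 = pos 13 = 'n'
  's' (pos 18) + 19 = pos 11 = 'l'
  'r' (pos 17) + 19 = pos 10 = 'k'
  'n' (pos 13) + 19 = pos 6 = 'g'
Result: anlkg

anlkg


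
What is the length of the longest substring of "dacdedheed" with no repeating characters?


Input: "dacdedheed"
Sliding window (track last position of each char):
  Position 0 ('d'): window [0,0] length 1 -- new best
  Position 1 ('a'): window [0,1] length 2 -- new best
  Position 2 ('c'): window [0,2] length 3 -- new best
  Position 3 ('d'): repeat (last at 0), move window start to 1
  Position 3 ('d'): window [1,3] length 3
  Position 4 ('e'): window [1,4] length 4 -- new best
  Position 5 ('d'): repeat (last at 3), move window start to 4
  Position 5 ('d'): window [4,5] length 2
  Position 6 ('h'): window [4,6] length 3
  Position 7 ('e'): repeat (last at 4), move window start to 5
  Position 7 ('e'): window [5,7] length 3
  Position 8 ('e'): repeat (last at 7), move window start to 8
  Position 8 ('e'): window [8,8] length 1
  Position 9 ('d'): window [8,9] length 2
Longest substring with no repeats: "acde" with length 4

4


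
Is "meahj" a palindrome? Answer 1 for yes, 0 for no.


Input: meahj
Reversed: jhaem
  Compare pos 0 ('m') with pos 4 ('j'): MISMATCH
  Compare pos 1 ('e') with pos 3 ('h'): MISMATCH
Result: not a palindrome

0


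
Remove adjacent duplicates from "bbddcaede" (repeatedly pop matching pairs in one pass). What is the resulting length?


Input: bbddcaede
Stack-based adjacent duplicate removal:
  Read 'b': push. Stack: b
  Read 'b': matches stack top 'b' => pop. Stack: (empty)
  Read 'd': push. Stack: d
  Read 'd': matches stack top 'd' => pop. Stack: (empty)
  Read 'c': push. Stack: c
  Read 'a': push. Stack: ca
  Read 'e': push. Stack: cae
  Read 'd': push. Stack: caed
  Read 'e': push. Stack: caede
Final stack: "caede" (length 5)

5


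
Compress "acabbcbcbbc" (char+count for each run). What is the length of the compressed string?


Input: acabbcbcbbc
Runs:
  'a' x 1 => "a1"
  'c' x 1 => "c1"
  'a' x 1 => "a1"
  'b' x 2 => "b2"
  'c' x 1 => "c1"
  'b' x 1 => "b1"
  'c' x 1 => "c1"
  'b' x 2 => "b2"
  'c' x 1 => "c1"
Compressed: "a1c1a1b2c1b1c1b2c1"
Compressed length: 18

18


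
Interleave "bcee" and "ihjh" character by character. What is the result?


Interleaving "bcee" and "ihjh":
  Position 0: 'b' from first, 'i' from second => "bi"
  Position 1: 'c' from first, 'h' from second => "ch"
  Position 2: 'e' from first, 'j' from second => "ej"
  Position 3: 'e' from first, 'h' from second => "eh"
Result: bichejeh

bichejeh


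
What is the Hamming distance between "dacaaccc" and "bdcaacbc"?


Comparing "dacaaccc" and "bdcaacbc" position by position:
  Position 0: 'd' vs 'b' => differ
  Position 1: 'a' vs 'd' => differ
  Position 2: 'c' vs 'c' => same
  Position 3: 'a' vs 'a' => same
  Position 4: 'a' vs 'a' => same
  Position 5: 'c' vs 'c' => same
  Position 6: 'c' vs 'b' => differ
  Position 7: 'c' vs 'c' => same
Total differences (Hamming distance): 3

3


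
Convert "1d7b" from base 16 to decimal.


Input: "1d7b" in base 16
Positional expansion:
  Digit '1' (value 1) x 16^3 = 4096
  Digit 'd' (value 13) x 16^2 = 3328
  Digit '7' (value 7) x 16^1 = 112
  Digit 'b' (value 11) x 16^0 = 11
Sum = 7547

7547


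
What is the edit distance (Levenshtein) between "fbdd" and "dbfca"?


Computing edit distance: "fbdd" -> "dbfca"
DP table:
           d    b    f    c    a
      0    1    2    3    4    5
  f   1    1    2    2    3    4
  b   2    2    1    2    3    4
  d   3    2    2    2    3    4
  d   4    3    3    3    3    4
Edit distance = dp[4][5] = 4

4


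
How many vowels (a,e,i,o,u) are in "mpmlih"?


Input: mpmlih
Checking each character:
  'm' at position 0: consonant
  'p' at position 1: consonant
  'm' at position 2: consonant
  'l' at position 3: consonant
  'i' at position 4: vowel (running total: 1)
  'h' at position 5: consonant
Total vowels: 1

1


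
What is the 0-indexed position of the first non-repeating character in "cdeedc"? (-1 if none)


Input: cdeedc
Character frequencies:
  'c': 2
  'd': 2
  'e': 2
Scanning left to right for freq == 1:
  Position 0 ('c'): freq=2, skip
  Position 1 ('d'): freq=2, skip
  Position 2 ('e'): freq=2, skip
  Position 3 ('e'): freq=2, skip
  Position 4 ('d'): freq=2, skip
  Position 5 ('c'): freq=2, skip
  No unique character found => answer = -1

-1


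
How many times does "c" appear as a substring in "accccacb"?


Searching for "c" in "accccacb"
Scanning each position:
  Position 0: "a" => no
  Position 1: "c" => MATCH
  Position 2: "c" => MATCH
  Position 3: "c" => MATCH
  Position 4: "c" => MATCH
  Position 5: "a" => no
  Position 6: "c" => MATCH
  Position 7: "b" => no
Total occurrences: 5

5


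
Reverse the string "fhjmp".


Input: fhjmp
Reading characters right to left:
  Position 4: 'p'
  Position 3: 'm'
  Position 2: 'j'
  Position 1: 'h'
  Position 0: 'f'
Reversed: pmjhf

pmjhf


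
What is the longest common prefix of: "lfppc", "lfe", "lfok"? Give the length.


Words: lfppc, lfe, lfok
  Position 0: all 'l' => match
  Position 1: all 'f' => match
  Position 2: ('p', 'e', 'o') => mismatch, stop
LCP = "lf" (length 2)

2


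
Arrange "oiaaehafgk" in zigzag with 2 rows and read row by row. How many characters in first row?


Zigzag "oiaaehafgk" into 2 rows:
Placing characters:
  'o' => row 0
  'i' => row 1
  'a' => row 0
  'a' => row 1
  'e' => row 0
  'h' => row 1
  'a' => row 0
  'f' => row 1
  'g' => row 0
  'k' => row 1
Rows:
  Row 0: "oaeag"
  Row 1: "iahfk"
First row length: 5

5


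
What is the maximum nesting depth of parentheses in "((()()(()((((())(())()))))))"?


Input: "((()()(()((((())(())()))))))"
Tracking depth:
  Position 0 '(': depth becomes 1
  Position 1 '(': depth becomes 2
  Position 2 '(': depth becomes 3
  Position 3 ')': depth becomes 2
  Position 4 '(': depth becomes 3
  Position 5 ')': depth becomes 2
  Position 6 '(': depth becomes 3
  Position 7 '(': depth becomes 4
  Position 8 ')': depth becomes 3
  Position 9 '(': depth becomes 4
  Position 10 '(': depth becomes 5
  Position 11 '(': depth becomes 6
  Position 12 '(': depth becomes 7
  Position 13 '(': depth becomes 8
  Position 14 ')': depth becomes 7
  Position 15 ')': depth becomes 6
  Position 16 '(': depth becomes 7
  Position 17 '(': depth becomes 8
  Position 18 ')': depth becomes 7
  Position 19 ')': depth becomes 6
  Position 20 '(': depth becomes 7
  Position 21 ')': depth becomes 6
  Position 22 ')': depth becomes 5
  Position 23 ')': depth becomes 4
  Position 24 ')': depth becomes 3
  Position 25 ')': depth becomes 2
  Position 26 ')': depth becomes 1
  Position 27 ')': depth becomes 0
Maximum depth reached: 8

8


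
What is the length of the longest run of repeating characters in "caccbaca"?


Input: "caccbaca"
Scanning for longest run:
  Position 1 ('a'): new char, reset run to 1
  Position 2 ('c'): new char, reset run to 1
  Position 3 ('c'): continues run of 'c', length=2
  Position 4 ('b'): new char, reset run to 1
  Position 5 ('a'): new char, reset run to 1
  Position 6 ('c'): new char, reset run to 1
  Position 7 ('a'): new char, reset run to 1
Longest run: 'c' with length 2

2


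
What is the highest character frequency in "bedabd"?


Input: bedabd
Character counts:
  'a': 1
  'b': 2
  'd': 2
  'e': 1
Maximum frequency: 2

2


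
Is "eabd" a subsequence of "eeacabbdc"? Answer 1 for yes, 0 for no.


Check if "eabd" is a subsequence of "eeacabbdc"
Greedy scan:
  Position 0 ('e'): matches sub[0] = 'e'
  Position 1 ('e'): no match needed
  Position 2 ('a'): matches sub[1] = 'a'
  Position 3 ('c'): no match needed
  Position 4 ('a'): no match needed
  Position 5 ('b'): matches sub[2] = 'b'
  Position 6 ('b'): no match needed
  Position 7 ('d'): matches sub[3] = 'd'
  Position 8 ('c'): no match needed
All 4 characters matched => is a subsequence

1


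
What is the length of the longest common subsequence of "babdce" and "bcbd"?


LCS of "babdce" and "bcbd"
DP table:
           b    c    b    d
      0    0    0    0    0
  b   0    1    1    1    1
  a   0    1    1    1    1
  b   0    1    1    2    2
  d   0    1    1    2    3
  c   0    1    2    2    3
  e   0    1    2    2    3
LCS length = dp[6][4] = 3

3


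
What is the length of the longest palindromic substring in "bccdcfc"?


Input: "bccdcfc"
Checking substrings for palindromes:
  [2:5] "cdc" (len 3) => palindrome
  [4:7] "cfc" (len 3) => palindrome
  [1:3] "cc" (len 2) => palindrome
Longest palindromic substring: "cdc" with length 3

3


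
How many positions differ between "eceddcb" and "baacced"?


Comparing "eceddcb" and "baacced" position by position:
  Position 0: 'e' vs 'b' => DIFFER
  Position 1: 'c' vs 'a' => DIFFER
  Position 2: 'e' vs 'a' => DIFFER
  Position 3: 'd' vs 'c' => DIFFER
  Position 4: 'd' vs 'c' => DIFFER
  Position 5: 'c' vs 'e' => DIFFER
  Position 6: 'b' vs 'd' => DIFFER
Positions that differ: 7

7


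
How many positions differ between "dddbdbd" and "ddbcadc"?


Comparing "dddbdbd" and "ddbcadc" position by position:
  Position 0: 'd' vs 'd' => same
  Position 1: 'd' vs 'd' => same
  Position 2: 'd' vs 'b' => DIFFER
  Position 3: 'b' vs 'c' => DIFFER
  Position 4: 'd' vs 'a' => DIFFER
  Position 5: 'b' vs 'd' => DIFFER
  Position 6: 'd' vs 'c' => DIFFER
Positions that differ: 5

5


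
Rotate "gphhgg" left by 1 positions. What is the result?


Input: "gphhgg", rotate left by 1
First 1 characters: "g"
Remaining characters: "phhgg"
Concatenate remaining + first: "phhgg" + "g" = "phhggg"

phhggg


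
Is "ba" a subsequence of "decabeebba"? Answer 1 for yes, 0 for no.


Check if "ba" is a subsequence of "decabeebba"
Greedy scan:
  Position 0 ('d'): no match needed
  Position 1 ('e'): no match needed
  Position 2 ('c'): no match needed
  Position 3 ('a'): no match needed
  Position 4 ('b'): matches sub[0] = 'b'
  Position 5 ('e'): no match needed
  Position 6 ('e'): no match needed
  Position 7 ('b'): no match needed
  Position 8 ('b'): no match needed
  Position 9 ('a'): matches sub[1] = 'a'
All 2 characters matched => is a subsequence

1


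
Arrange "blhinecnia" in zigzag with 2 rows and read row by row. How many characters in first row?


Zigzag "blhinecnia" into 2 rows:
Placing characters:
  'b' => row 0
  'l' => row 1
  'h' => row 0
  'i' => row 1
  'n' => row 0
  'e' => row 1
  'c' => row 0
  'n' => row 1
  'i' => row 0
  'a' => row 1
Rows:
  Row 0: "bhnci"
  Row 1: "liena"
First row length: 5

5


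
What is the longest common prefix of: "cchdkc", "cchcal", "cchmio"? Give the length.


Words: cchdkc, cchcal, cchmio
  Position 0: all 'c' => match
  Position 1: all 'c' => match
  Position 2: all 'h' => match
  Position 3: ('d', 'c', 'm') => mismatch, stop
LCP = "cch" (length 3)

3


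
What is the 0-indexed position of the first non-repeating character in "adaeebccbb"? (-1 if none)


Input: adaeebccbb
Character frequencies:
  'a': 2
  'b': 3
  'c': 2
  'd': 1
  'e': 2
Scanning left to right for freq == 1:
  Position 0 ('a'): freq=2, skip
  Position 1 ('d'): unique! => answer = 1

1


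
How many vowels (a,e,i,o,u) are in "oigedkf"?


Input: oigedkf
Checking each character:
  'o' at position 0: vowel (running total: 1)
  'i' at position 1: vowel (running total: 2)
  'g' at position 2: consonant
  'e' at position 3: vowel (running total: 3)
  'd' at position 4: consonant
  'k' at position 5: consonant
  'f' at position 6: consonant
Total vowels: 3

3


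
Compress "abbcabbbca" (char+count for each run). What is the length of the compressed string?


Input: abbcabbbca
Runs:
  'a' x 1 => "a1"
  'b' x 2 => "b2"
  'c' x 1 => "c1"
  'a' x 1 => "a1"
  'b' x 3 => "b3"
  'c' x 1 => "c1"
  'a' x 1 => "a1"
Compressed: "a1b2c1a1b3c1a1"
Compressed length: 14

14


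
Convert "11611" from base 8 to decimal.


Input: "11611" in base 8
Positional expansion:
  Digit '1' (value 1) x 8^4 = 4096
  Digit '1' (value 1) x 8^3 = 512
  Digit '6' (value 6) x 8^2 = 384
  Digit '1' (value 1) x 8^1 = 8
  Digit '1' (value 1) x 8^0 = 1
Sum = 5001

5001


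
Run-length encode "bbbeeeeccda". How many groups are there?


Input: bbbeeeeccda
Scanning for consecutive runs:
  Group 1: 'b' x 3 (positions 0-2)
  Group 2: 'e' x 4 (positions 3-6)
  Group 3: 'c' x 2 (positions 7-8)
  Group 4: 'd' x 1 (positions 9-9)
  Group 5: 'a' x 1 (positions 10-10)
Total groups: 5

5


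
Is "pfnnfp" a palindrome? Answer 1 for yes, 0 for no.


Input: pfnnfp
Reversed: pfnnfp
  Compare pos 0 ('p') with pos 5 ('p'): match
  Compare pos 1 ('f') with pos 4 ('f'): match
  Compare pos 2 ('n') with pos 3 ('n'): match
Result: palindrome

1


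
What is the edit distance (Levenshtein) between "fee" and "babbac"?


Computing edit distance: "fee" -> "babbac"
DP table:
           b    a    b    b    a    c
      0    1    2    3    4    5    6
  f   1    1    2    3    4    5    6
  e   2    2    2    3    4    5    6
  e   3    3    3    3    4    5    6
Edit distance = dp[3][6] = 6

6


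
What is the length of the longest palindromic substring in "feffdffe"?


Input: "feffdffe"
Checking substrings for palindromes:
  [1:8] "effdffe" (len 7) => palindrome
  [2:7] "ffdff" (len 5) => palindrome
  [0:3] "fef" (len 3) => palindrome
  [3:6] "fdf" (len 3) => palindrome
  [2:4] "ff" (len 2) => palindrome
  [5:7] "ff" (len 2) => palindrome
Longest palindromic substring: "effdffe" with length 7

7


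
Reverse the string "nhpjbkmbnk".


Input: nhpjbkmbnk
Reading characters right to left:
  Position 9: 'k'
  Position 8: 'n'
  Position 7: 'b'
  Position 6: 'm'
  Position 5: 'k'
  Position 4: 'b'
  Position 3: 'j'
  Position 2: 'p'
  Position 1: 'h'
  Position 0: 'n'
Reversed: knbmkbjphn

knbmkbjphn


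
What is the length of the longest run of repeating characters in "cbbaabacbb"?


Input: "cbbaabacbb"
Scanning for longest run:
  Position 1 ('b'): new char, reset run to 1
  Position 2 ('b'): continues run of 'b', length=2
  Position 3 ('a'): new char, reset run to 1
  Position 4 ('a'): continues run of 'a', length=2
  Position 5 ('b'): new char, reset run to 1
  Position 6 ('a'): new char, reset run to 1
  Position 7 ('c'): new char, reset run to 1
  Position 8 ('b'): new char, reset run to 1
  Position 9 ('b'): continues run of 'b', length=2
Longest run: 'b' with length 2

2


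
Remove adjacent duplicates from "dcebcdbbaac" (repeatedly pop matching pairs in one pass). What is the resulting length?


Input: dcebcdbbaac
Stack-based adjacent duplicate removal:
  Read 'd': push. Stack: d
  Read 'c': push. Stack: dc
  Read 'e': push. Stack: dce
  Read 'b': push. Stack: dceb
  Read 'c': push. Stack: dcebc
  Read 'd': push. Stack: dcebcd
  Read 'b': push. Stack: dcebcdb
  Read 'b': matches stack top 'b' => pop. Stack: dcebcd
  Read 'a': push. Stack: dcebcda
  Read 'a': matches stack top 'a' => pop. Stack: dcebcd
  Read 'c': push. Stack: dcebcdc
Final stack: "dcebcdc" (length 7)

7


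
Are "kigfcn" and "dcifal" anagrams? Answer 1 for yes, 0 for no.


Strings: "kigfcn", "dcifal"
Sorted first:  cfgikn
Sorted second: acdfil
Differ at position 0: 'c' vs 'a' => not anagrams

0


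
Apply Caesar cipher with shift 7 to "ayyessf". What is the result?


Caesar cipher: shift "ayyessf" by 7
  'a' (pos 0) + 7 = pos 7 = 'h'
  'y' (pos 24) + 7 = pos 5 = 'f'
  'y' (pos 24) + 7 = pos 5 = 'f'
  'e' (pos 4) + 7 = pos 11 = 'l'
  's' (pos 18) + 7 = pos 25 = 'z'
  's' (pos 18) + 7 = pos 25 = 'z'
  'f' (pos 5) + 7 = pos 12 = 'm'
Result: hfflzzm

hfflzzm


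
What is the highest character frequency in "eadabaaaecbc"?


Input: eadabaaaecbc
Character counts:
  'a': 5
  'b': 2
  'c': 2
  'd': 1
  'e': 2
Maximum frequency: 5

5


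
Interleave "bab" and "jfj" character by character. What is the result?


Interleaving "bab" and "jfj":
  Position 0: 'b' from first, 'j' from second => "bj"
  Position 1: 'a' from first, 'f' from second => "af"
  Position 2: 'b' from first, 'j' from second => "bj"
Result: bjafbj

bjafbj


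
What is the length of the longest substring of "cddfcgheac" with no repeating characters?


Input: "cddfcgheac"
Sliding window (track last position of each char):
  Position 0 ('c'): window [0,0] length 1 -- new best
  Position 1 ('d'): window [0,1] length 2 -- new best
  Position 2 ('d'): repeat (last at 1), move window start to 2
  Position 2 ('d'): window [2,2] length 1
  Position 3 ('f'): window [2,3] length 2
  Position 4 ('c'): window [2,4] length 3 -- new best
  Position 5 ('g'): window [2,5] length 4 -- new best
  Position 6 ('h'): window [2,6] length 5 -- new best
  Position 7 ('e'): window [2,7] length 6 -- new best
  Position 8 ('a'): window [2,8] length 7 -- new best
  Position 9 ('c'): repeat (last at 4), move window start to 5
  Position 9 ('c'): window [5,9] length 5
Longest substring with no repeats: "dfcghea" with length 7

7


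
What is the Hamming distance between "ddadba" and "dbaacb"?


Comparing "ddadba" and "dbaacb" position by position:
  Position 0: 'd' vs 'd' => same
  Position 1: 'd' vs 'b' => differ
  Position 2: 'a' vs 'a' => same
  Position 3: 'd' vs 'a' => differ
  Position 4: 'b' vs 'c' => differ
  Position 5: 'a' vs 'b' => differ
Total differences (Hamming distance): 4

4


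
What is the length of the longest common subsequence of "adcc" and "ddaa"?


LCS of "adcc" and "ddaa"
DP table:
           d    d    a    a
      0    0    0    0    0
  a   0    0    0    1    1
  d   0    1    1    1    1
  c   0    1    1    1    1
  c   0    1    1    1    1
LCS length = dp[4][4] = 1

1


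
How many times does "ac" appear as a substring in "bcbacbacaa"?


Searching for "ac" in "bcbacbacaa"
Scanning each position:
  Position 0: "bc" => no
  Position 1: "cb" => no
  Position 2: "ba" => no
  Position 3: "ac" => MATCH
  Position 4: "cb" => no
  Position 5: "ba" => no
  Position 6: "ac" => MATCH
  Position 7: "ca" => no
  Position 8: "aa" => no
Total occurrences: 2

2


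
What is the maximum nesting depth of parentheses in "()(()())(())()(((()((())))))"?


Input: "()(()())(())()(((()((())))))"
Tracking depth:
  Position 0 '(': depth becomes 1
  Position 1 ')': depth becomes 0
  Position 2 '(': depth becomes 1
  Position 3 '(': depth becomes 2
  Position 4 ')': depth becomes 1
  Position 5 '(': depth becomes 2
  Position 6 ')': depth becomes 1
  Position 7 ')': depth becomes 0
  Position 8 '(': depth becomes 1
  Position 9 '(': depth becomes 2
  Position 10 ')': depth becomes 1
  Position 11 ')': depth becomes 0
  Position 12 '(': depth becomes 1
  Position 13 ')': depth becomes 0
  Position 14 '(': depth becomes 1
  Position 15 '(': depth becomes 2
  Position 16 '(': depth becomes 3
  Position 17 '(': depth becomes 4
  Position 18 ')': depth becomes 3
  Position 19 '(': depth becomes 4
  Position 20 '(': depth becomes 5
  Position 21 '(': depth becomes 6
  Position 22 ')': depth becomes 5
  Position 23 ')': depth becomes 4
  Position 24 ')': depth becomes 3
  Position 25 ')': depth becomes 2
  Position 26 ')': depth becomes 1
  Position 27 ')': depth becomes 0
Maximum depth reached: 6

6


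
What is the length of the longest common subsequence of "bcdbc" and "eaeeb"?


LCS of "bcdbc" and "eaeeb"
DP table:
           e    a    e    e    b
      0    0    0    0    0    0
  b   0    0    0    0    0    1
  c   0    0    0    0    0    1
  d   0    0    0    0    0    1
  b   0    0    0    0    0    1
  c   0    0    0    0    0    1
LCS length = dp[5][5] = 1

1


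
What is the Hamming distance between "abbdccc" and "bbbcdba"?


Comparing "abbdccc" and "bbbcdba" position by position:
  Position 0: 'a' vs 'b' => differ
  Position 1: 'b' vs 'b' => same
  Position 2: 'b' vs 'b' => same
  Position 3: 'd' vs 'c' => differ
  Position 4: 'c' vs 'd' => differ
  Position 5: 'c' vs 'b' => differ
  Position 6: 'c' vs 'a' => differ
Total differences (Hamming distance): 5

5


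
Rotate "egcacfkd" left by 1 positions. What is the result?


Input: "egcacfkd", rotate left by 1
First 1 characters: "e"
Remaining characters: "gcacfkd"
Concatenate remaining + first: "gcacfkd" + "e" = "gcacfkde"

gcacfkde


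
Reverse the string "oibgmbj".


Input: oibgmbj
Reading characters right to left:
  Position 6: 'j'
  Position 5: 'b'
  Position 4: 'm'
  Position 3: 'g'
  Position 2: 'b'
  Position 1: 'i'
  Position 0: 'o'
Reversed: jbmgbio

jbmgbio


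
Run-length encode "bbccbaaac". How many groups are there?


Input: bbccbaaac
Scanning for consecutive runs:
  Group 1: 'b' x 2 (positions 0-1)
  Group 2: 'c' x 2 (positions 2-3)
  Group 3: 'b' x 1 (positions 4-4)
  Group 4: 'a' x 3 (positions 5-7)
  Group 5: 'c' x 1 (positions 8-8)
Total groups: 5

5


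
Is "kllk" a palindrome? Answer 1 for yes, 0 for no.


Input: kllk
Reversed: kllk
  Compare pos 0 ('k') with pos 3 ('k'): match
  Compare pos 1 ('l') with pos 2 ('l'): match
Result: palindrome

1


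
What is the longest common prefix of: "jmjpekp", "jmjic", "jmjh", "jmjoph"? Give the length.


Words: jmjpekp, jmjic, jmjh, jmjoph
  Position 0: all 'j' => match
  Position 1: all 'm' => match
  Position 2: all 'j' => match
  Position 3: ('p', 'i', 'h', 'o') => mismatch, stop
LCP = "jmj" (length 3)

3


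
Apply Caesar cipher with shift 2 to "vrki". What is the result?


Caesar cipher: shift "vrki" by 2
  'v' (pos 21) + 2 = pos 23 = 'x'
  'r' (pos 17) + 2 = pos 19 = 't'
  'k' (pos 10) + 2 = pos 12 = 'm'
  'i' (pos 8) + 2 = pos 10 = 'k'
Result: xtmk

xtmk


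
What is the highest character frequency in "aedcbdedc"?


Input: aedcbdedc
Character counts:
  'a': 1
  'b': 1
  'c': 2
  'd': 3
  'e': 2
Maximum frequency: 3

3


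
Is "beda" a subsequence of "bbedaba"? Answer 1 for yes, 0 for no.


Check if "beda" is a subsequence of "bbedaba"
Greedy scan:
  Position 0 ('b'): matches sub[0] = 'b'
  Position 1 ('b'): no match needed
  Position 2 ('e'): matches sub[1] = 'e'
  Position 3 ('d'): matches sub[2] = 'd'
  Position 4 ('a'): matches sub[3] = 'a'
  Position 5 ('b'): no match needed
  Position 6 ('a'): no match needed
All 4 characters matched => is a subsequence

1


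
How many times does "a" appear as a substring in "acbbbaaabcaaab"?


Searching for "a" in "acbbbaaabcaaab"
Scanning each position:
  Position 0: "a" => MATCH
  Position 1: "c" => no
  Position 2: "b" => no
  Position 3: "b" => no
  Position 4: "b" => no
  Position 5: "a" => MATCH
  Position 6: "a" => MATCH
  Position 7: "a" => MATCH
  Position 8: "b" => no
  Position 9: "c" => no
  Position 10: "a" => MATCH
  Position 11: "a" => MATCH
  Position 12: "a" => MATCH
  Position 13: "b" => no
Total occurrences: 7

7


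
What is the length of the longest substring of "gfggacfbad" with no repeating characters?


Input: "gfggacfbad"
Sliding window (track last position of each char):
  Position 0 ('g'): window [0,0] length 1 -- new best
  Position 1 ('f'): window [0,1] length 2 -- new best
  Position 2 ('g'): repeat (last at 0), move window start to 1
  Position 2 ('g'): window [1,2] length 2
  Position 3 ('g'): repeat (last at 2), move window start to 3
  Position 3 ('g'): window [3,3] length 1
  Position 4 ('a'): window [3,4] length 2
  Position 5 ('c'): window [3,5] length 3 -- new best
  Position 6 ('f'): window [3,6] length 4 -- new best
  Position 7 ('b'): window [3,7] length 5 -- new best
  Position 8 ('a'): repeat (last at 4), move window start to 5
  Position 8 ('a'): window [5,8] length 4
  Position 9 ('d'): window [5,9] length 5
Longest substring with no repeats: "gacfb" with length 5

5


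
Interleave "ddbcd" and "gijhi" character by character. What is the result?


Interleaving "ddbcd" and "gijhi":
  Position 0: 'd' from first, 'g' from second => "dg"
  Position 1: 'd' from first, 'i' from second => "di"
  Position 2: 'b' from first, 'j' from second => "bj"
  Position 3: 'c' from first, 'h' from second => "ch"
  Position 4: 'd' from first, 'i' from second => "di"
Result: dgdibjchdi

dgdibjchdi


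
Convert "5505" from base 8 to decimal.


Input: "5505" in base 8
Positional expansion:
  Digit '5' (value 5) x 8^3 = 2560
  Digit '5' (value 5) x 8^2 = 320
  Digit '0' (value 0) x 8^1 = 0
  Digit '5' (value 5) x 8^0 = 5
Sum = 2885

2885
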